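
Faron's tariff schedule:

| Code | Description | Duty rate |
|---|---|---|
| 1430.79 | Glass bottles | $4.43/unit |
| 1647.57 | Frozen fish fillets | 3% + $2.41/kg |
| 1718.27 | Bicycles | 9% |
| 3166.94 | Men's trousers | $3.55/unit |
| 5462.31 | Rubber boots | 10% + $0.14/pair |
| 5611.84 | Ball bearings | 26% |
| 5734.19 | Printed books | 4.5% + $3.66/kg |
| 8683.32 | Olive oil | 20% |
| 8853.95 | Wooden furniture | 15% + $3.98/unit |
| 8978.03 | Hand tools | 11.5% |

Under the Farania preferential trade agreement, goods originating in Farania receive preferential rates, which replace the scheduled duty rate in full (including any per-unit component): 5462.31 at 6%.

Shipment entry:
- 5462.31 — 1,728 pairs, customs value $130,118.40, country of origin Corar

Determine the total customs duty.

$13,253.76

Line 1 (5462.31, Corar, 1,728 pairs, $130,118.40):
Base rate for 5462.31 is 10% + $0.14/pair.
5462.31 has an FTA preferential rate, but origin Corar is not Farania; base rate stands.
Duty = $130,118.40 × 10% + 1,728 × $0.14 = $13,253.76.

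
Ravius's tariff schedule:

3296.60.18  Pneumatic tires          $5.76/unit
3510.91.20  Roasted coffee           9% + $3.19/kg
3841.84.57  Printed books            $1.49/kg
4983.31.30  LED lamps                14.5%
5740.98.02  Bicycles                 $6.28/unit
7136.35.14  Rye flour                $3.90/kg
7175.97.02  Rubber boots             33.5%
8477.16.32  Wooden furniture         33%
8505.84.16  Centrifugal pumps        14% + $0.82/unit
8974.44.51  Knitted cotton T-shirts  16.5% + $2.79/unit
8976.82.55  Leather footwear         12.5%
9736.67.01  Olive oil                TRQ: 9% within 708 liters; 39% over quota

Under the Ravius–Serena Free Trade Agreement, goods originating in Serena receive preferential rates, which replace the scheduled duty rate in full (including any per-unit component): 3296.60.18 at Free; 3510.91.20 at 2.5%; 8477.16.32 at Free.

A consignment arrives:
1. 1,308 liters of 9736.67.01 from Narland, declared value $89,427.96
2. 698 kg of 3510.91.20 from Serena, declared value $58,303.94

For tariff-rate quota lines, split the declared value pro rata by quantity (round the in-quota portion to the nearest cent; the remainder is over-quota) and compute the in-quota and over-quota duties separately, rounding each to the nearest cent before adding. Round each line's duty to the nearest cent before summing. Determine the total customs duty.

Line 1 (9736.67.01, Narland, 1,308 liters, $89,427.96):
Code 9736.67.01 is under a tariff-rate quota (threshold 708 liters). In-quota: 708 liters at 9%; over-quota: 600 liters at 39%.
Pro-rata value split: in-quota = $89,427.96 × 708/1,308 = $48,405.96; over-quota = $89,427.96 − $48,405.96 = $41,022.00.
In-quota duty = $48,405.96 × 9% = $4,356.54. Over-quota duty = $41,022.00 × 39% = $15,998.58.
Line duty = $4,356.54 + $15,998.58 = $20,355.12.
Line 2 (3510.91.20, Serena, 698 kg, $58,303.94):
Base rate for 3510.91.20 is 9% + $3.19/kg.
Origin Serena qualifies under the Ravius–Serena agreement and 3510.91.20 is covered: preferential rate 2.5% applies instead.
Duty = $58,303.94 × 2.5% = $1,457.60.
Total = $20,355.12 + $1,457.60 = $21,812.72.

$21,812.72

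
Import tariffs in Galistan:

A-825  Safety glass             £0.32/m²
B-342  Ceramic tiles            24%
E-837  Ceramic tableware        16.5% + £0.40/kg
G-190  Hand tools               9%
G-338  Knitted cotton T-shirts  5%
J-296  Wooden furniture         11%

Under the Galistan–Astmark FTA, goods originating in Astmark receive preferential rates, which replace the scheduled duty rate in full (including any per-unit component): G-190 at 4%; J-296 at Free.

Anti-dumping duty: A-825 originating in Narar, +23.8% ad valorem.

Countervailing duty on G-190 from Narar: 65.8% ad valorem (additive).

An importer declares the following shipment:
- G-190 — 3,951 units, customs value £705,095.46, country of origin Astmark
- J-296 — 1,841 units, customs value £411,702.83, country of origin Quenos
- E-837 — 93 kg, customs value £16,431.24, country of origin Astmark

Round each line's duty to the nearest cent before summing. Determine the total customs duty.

£76,239.48

Line 1 (G-190, Astmark, 3,951 units, £705,095.46):
Base rate for G-190 is 9%.
Origin Astmark qualifies under the Galistan–Astmark agreement and G-190 is covered: preferential rate 4% applies instead.
The additional-duty order on G-190 targets Narar, not Astmark; it does not apply.
Duty = £705,095.46 × 4% = £28,203.82.
Line 2 (J-296, Quenos, 1,841 units, £411,702.83):
Base rate for J-296 is 11%.
J-296 has an FTA preferential rate, but origin Quenos is not Astmark; base rate stands.
Duty = £411,702.83 × 11% = £45,287.31.
Line 3 (E-837, Astmark, 93 kg, £16,431.24):
Base rate for E-837 is 16.5% + £0.40/kg.
Origin Astmark is the FTA partner but E-837 is not on the preference list; base rate stands.
Duty = £16,431.24 × 16.5% + 93 × £0.40 = £2,748.35.
Total = £28,203.82 + £45,287.31 + £2,748.35 = £76,239.48.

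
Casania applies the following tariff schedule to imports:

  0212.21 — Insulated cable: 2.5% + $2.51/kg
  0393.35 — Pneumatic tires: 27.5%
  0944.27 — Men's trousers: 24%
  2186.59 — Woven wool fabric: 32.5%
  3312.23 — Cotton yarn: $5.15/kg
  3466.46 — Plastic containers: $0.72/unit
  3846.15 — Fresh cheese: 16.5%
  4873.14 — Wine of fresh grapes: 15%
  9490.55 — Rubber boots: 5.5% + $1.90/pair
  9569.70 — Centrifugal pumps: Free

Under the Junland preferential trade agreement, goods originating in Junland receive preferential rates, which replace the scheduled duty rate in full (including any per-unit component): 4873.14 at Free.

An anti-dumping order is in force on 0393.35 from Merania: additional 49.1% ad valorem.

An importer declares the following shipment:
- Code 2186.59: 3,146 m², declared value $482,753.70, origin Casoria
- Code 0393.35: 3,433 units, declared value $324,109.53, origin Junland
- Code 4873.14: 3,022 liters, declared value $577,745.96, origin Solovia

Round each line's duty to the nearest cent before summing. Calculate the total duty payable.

Line 1 (2186.59, Casoria, 3,146 m², $482,753.70):
Base rate for 2186.59 is 32.5%.
Duty = $482,753.70 × 32.5% = $156,894.95.
Line 2 (0393.35, Junland, 3,433 units, $324,109.53):
Base rate for 0393.35 is 27.5%.
Origin Junland is the FTA partner but 0393.35 is not on the preference list; base rate stands.
The additional-duty order on 0393.35 targets Merania, not Junland; it does not apply.
Duty = $324,109.53 × 27.5% = $89,130.12.
Line 3 (4873.14, Solovia, 3,022 liters, $577,745.96):
Base rate for 4873.14 is 15%.
4873.14 has an FTA preferential rate, but origin Solovia is not Junland; base rate stands.
Duty = $577,745.96 × 15% = $86,661.89.
Total = $156,894.95 + $89,130.12 + $86,661.89 = $332,686.96.

$332,686.96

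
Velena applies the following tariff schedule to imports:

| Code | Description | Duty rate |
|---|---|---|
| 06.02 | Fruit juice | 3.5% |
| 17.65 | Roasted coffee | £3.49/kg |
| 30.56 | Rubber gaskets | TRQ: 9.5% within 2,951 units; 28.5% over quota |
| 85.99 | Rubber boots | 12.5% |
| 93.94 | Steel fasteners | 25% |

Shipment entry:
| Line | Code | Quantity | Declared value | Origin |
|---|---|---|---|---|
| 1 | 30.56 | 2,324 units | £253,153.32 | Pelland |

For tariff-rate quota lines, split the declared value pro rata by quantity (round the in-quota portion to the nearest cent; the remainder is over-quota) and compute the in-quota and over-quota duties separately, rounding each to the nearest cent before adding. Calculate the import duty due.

Line 1 (30.56, Pelland, 2,324 units, £253,153.32):
Code 30.56 is under a tariff-rate quota (threshold 2,951 units). Quantity 2,324 units is within the quota, so the in-quota rate 9.5% applies to the full value.
Duty = £253,153.32 × 9.5% = £24,049.57.

£24,049.57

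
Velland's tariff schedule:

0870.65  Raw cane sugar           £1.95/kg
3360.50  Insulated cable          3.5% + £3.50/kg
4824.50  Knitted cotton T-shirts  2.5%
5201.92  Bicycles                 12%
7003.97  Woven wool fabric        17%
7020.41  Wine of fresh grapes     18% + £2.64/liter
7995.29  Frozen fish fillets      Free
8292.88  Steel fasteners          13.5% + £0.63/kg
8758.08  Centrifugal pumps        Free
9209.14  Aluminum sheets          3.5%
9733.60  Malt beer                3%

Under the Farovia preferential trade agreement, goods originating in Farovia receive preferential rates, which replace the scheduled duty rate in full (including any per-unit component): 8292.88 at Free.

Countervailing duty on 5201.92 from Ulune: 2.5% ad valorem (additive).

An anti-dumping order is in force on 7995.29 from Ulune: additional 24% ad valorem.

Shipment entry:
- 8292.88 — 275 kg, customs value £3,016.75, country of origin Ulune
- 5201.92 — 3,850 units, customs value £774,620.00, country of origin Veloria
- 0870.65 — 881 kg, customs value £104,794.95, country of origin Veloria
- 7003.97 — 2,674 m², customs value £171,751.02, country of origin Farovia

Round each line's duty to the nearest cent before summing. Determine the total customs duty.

Line 1 (8292.88, Ulune, 275 kg, £3,016.75):
Base rate for 8292.88 is 13.5% + £0.63/kg.
8292.88 has an FTA preferential rate, but origin Ulune is not Farovia; base rate stands.
Duty = £3,016.75 × 13.5% + 275 × £0.63 = £580.51.
Line 2 (5201.92, Veloria, 3,850 units, £774,620.00):
Base rate for 5201.92 is 12%.
The additional-duty order on 5201.92 targets Ulune, not Veloria; it does not apply.
Duty = £774,620.00 × 12% = £92,954.40.
Line 3 (0870.65, Veloria, 881 kg, £104,794.95):
Base rate for 0870.65 is £1.95/kg.
Duty = 881 × £1.95 = £1,717.95.
Line 4 (7003.97, Farovia, 2,674 m², £171,751.02):
Base rate for 7003.97 is 17%.
Origin Farovia is the FTA partner but 7003.97 is not on the preference list; base rate stands.
Duty = £171,751.02 × 17% = £29,197.67.
Total = £580.51 + £92,954.40 + £1,717.95 + £29,197.67 = £124,450.53.

£124,450.53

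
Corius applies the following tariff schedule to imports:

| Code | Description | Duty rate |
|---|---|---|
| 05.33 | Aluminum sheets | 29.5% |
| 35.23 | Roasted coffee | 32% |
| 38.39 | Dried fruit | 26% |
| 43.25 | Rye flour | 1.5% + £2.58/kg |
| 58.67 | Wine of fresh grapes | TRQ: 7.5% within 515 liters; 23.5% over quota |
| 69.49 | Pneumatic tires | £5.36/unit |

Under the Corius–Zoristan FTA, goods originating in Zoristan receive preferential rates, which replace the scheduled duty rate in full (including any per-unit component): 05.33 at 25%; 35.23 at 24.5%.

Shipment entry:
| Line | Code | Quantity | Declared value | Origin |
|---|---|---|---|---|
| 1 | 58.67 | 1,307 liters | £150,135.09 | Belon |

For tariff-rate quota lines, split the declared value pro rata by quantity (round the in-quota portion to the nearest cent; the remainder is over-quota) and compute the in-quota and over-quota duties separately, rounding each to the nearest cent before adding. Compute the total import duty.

Line 1 (58.67, Belon, 1,307 liters, £150,135.09):
Code 58.67 is under a tariff-rate quota (threshold 515 liters). In-quota: 515 liters at 7.5%; over-quota: 792 liters at 23.5%.
Pro-rata value split: in-quota = £150,135.09 × 515/1,307 = £59,158.05; over-quota = £150,135.09 − £59,158.05 = £90,977.04.
In-quota duty = £59,158.05 × 7.5% = £4,436.85. Over-quota duty = £90,977.04 × 23.5% = £21,379.60.
Line duty = £4,436.85 + £21,379.60 = £25,816.45.

£25,816.45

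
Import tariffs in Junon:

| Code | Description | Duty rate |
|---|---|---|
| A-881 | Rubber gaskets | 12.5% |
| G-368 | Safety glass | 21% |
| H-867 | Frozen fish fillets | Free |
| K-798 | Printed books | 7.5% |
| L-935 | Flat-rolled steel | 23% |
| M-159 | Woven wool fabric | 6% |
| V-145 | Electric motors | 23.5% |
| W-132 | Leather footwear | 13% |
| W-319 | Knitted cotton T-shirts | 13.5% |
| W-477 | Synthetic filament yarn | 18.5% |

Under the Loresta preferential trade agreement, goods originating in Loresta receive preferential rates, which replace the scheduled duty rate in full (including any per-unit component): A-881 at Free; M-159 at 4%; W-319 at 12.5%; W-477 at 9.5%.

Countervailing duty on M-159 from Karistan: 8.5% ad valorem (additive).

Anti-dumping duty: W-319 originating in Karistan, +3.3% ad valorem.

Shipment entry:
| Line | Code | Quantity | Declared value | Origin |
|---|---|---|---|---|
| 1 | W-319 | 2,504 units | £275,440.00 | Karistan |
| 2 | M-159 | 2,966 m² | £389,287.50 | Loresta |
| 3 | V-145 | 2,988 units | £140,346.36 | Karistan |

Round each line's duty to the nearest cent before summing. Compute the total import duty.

Line 1 (W-319, Karistan, 2,504 units, £275,440.00):
Base rate for W-319 is 13.5%.
W-319 has an FTA preferential rate, but origin Karistan is not Loresta; base rate stands.
Additional duty on W-319 from Karistan: +3.3%. Applied ad valorem rate: 13.5% + 3.3% = 16.8%.
Duty = £275,440.00 × 16.8% = £46,273.92.
Line 2 (M-159, Loresta, 2,966 m², £389,287.50):
Base rate for M-159 is 6%.
Origin Loresta qualifies under the Junon–Loresta agreement and M-159 is covered: preferential rate 4% applies instead.
The additional-duty order on M-159 targets Karistan, not Loresta; it does not apply.
Duty = £389,287.50 × 4% = £15,571.50.
Line 3 (V-145, Karistan, 2,988 units, £140,346.36):
Base rate for V-145 is 23.5%.
Duty = £140,346.36 × 23.5% = £32,981.39.
Total = £46,273.92 + £15,571.50 + £32,981.39 = £94,826.81.

£94,826.81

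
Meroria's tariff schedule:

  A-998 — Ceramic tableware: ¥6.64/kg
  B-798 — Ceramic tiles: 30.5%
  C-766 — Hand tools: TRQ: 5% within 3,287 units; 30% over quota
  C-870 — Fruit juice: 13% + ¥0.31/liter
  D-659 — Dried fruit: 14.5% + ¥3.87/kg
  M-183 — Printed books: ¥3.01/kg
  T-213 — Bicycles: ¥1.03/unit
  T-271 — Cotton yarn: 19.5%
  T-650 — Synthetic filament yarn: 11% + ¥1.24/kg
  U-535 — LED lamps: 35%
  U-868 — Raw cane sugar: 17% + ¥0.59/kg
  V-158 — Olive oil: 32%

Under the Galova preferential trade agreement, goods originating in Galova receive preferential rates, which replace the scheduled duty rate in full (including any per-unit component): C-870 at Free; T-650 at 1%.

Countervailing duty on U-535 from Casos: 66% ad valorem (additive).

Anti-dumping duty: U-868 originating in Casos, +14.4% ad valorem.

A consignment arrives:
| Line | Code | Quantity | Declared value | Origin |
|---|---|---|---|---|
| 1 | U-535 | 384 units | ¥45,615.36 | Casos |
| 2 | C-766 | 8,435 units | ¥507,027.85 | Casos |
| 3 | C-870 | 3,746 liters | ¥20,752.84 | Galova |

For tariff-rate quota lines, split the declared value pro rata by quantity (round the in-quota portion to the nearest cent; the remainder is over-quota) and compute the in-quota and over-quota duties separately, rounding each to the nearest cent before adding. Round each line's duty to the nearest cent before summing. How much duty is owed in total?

Line 1 (U-535, Casos, 384 units, ¥45,615.36):
Base rate for U-535 is 35%.
Additional duty on U-535 from Casos: +66%. Applied ad valorem rate: 35% + 66% = 101%.
Duty = ¥45,615.36 × 101% = ¥46,071.51.
Line 2 (C-766, Casos, 8,435 units, ¥507,027.85):
Code C-766 is under a tariff-rate quota (threshold 3,287 units). In-quota: 3,287 units at 5%; over-quota: 5,148 units at 30%.
Pro-rata value split: in-quota = ¥507,027.85 × 3,287/8,435 = ¥197,581.57; over-quota = ¥507,027.85 − ¥197,581.57 = ¥309,446.28.
In-quota duty = ¥197,581.57 × 5% = ¥9,879.08. Over-quota duty = ¥309,446.28 × 30% = ¥92,833.88.
Line duty = ¥9,879.08 + ¥92,833.88 = ¥102,712.96.
Line 3 (C-870, Galova, 3,746 liters, ¥20,752.84):
Base rate for C-870 is 13% + ¥0.31/liter.
Origin Galova qualifies under the Meroria–Galova agreement and C-870 is covered: preferential rate Free applies instead.
Duty = ¥20,752.84 × 0% = ¥0.00.
Total = ¥46,071.51 + ¥102,712.96 + ¥0.00 = ¥148,784.47.

¥148,784.47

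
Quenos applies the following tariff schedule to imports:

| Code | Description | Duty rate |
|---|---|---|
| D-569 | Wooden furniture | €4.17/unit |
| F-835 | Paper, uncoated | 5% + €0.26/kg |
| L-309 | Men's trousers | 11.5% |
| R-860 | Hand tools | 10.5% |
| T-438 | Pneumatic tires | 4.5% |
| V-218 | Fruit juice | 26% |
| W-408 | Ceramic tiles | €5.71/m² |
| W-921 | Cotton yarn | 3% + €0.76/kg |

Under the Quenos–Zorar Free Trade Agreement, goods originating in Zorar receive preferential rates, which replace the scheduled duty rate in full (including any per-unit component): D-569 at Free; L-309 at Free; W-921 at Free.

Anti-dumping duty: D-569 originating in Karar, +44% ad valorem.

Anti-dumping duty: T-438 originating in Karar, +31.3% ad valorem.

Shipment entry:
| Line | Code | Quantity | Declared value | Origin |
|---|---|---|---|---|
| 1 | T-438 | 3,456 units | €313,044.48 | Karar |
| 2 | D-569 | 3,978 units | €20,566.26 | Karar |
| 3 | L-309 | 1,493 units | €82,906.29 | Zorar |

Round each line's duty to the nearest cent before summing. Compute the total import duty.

€137,707.33

Line 1 (T-438, Karar, 3,456 units, €313,044.48):
Base rate for T-438 is 4.5%.
Additional duty on T-438 from Karar: +31.3%. Applied ad valorem rate: 4.5% + 31.3% = 35.8%.
Duty = €313,044.48 × 35.8% = €112,069.92.
Line 2 (D-569, Karar, 3,978 units, €20,566.26):
Base rate for D-569 is €4.17/unit.
D-569 has an FTA preferential rate, but origin Karar is not Zorar; base rate stands.
Additional duty on D-569 from Karar: +44% ad valorem. Applied ad valorem rate = 44%.
Duty = €20,566.26 × 44% + 3,978 × €4.17 = €25,637.41.
Line 3 (L-309, Zorar, 1,493 units, €82,906.29):
Base rate for L-309 is 11.5%.
Origin Zorar qualifies under the Quenos–Zorar agreement and L-309 is covered: preferential rate Free applies instead.
Duty = €82,906.29 × 0% = €0.00.
Total = €112,069.92 + €25,637.41 + €0.00 = €137,707.33.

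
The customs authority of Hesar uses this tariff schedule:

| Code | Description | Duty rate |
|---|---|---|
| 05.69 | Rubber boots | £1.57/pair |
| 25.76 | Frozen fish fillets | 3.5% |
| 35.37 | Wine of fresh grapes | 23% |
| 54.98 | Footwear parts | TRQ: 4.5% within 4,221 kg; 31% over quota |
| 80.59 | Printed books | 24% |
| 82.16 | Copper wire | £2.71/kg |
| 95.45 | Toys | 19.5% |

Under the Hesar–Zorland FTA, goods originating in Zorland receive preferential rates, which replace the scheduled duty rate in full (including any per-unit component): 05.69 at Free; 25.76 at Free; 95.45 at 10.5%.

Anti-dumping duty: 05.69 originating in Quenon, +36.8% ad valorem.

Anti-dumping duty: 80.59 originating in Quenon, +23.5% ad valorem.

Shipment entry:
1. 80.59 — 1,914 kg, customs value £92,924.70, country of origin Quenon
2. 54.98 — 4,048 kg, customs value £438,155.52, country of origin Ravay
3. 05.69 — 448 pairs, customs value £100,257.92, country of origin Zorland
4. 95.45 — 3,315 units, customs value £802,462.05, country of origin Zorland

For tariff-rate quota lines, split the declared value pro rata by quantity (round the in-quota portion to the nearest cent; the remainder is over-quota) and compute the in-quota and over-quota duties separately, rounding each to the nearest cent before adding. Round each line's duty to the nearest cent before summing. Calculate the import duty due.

£148,114.75

Line 1 (80.59, Quenon, 1,914 kg, £92,924.70):
Base rate for 80.59 is 24%.
Additional duty on 80.59 from Quenon: +23.5%. Applied ad valorem rate: 24% + 23.5% = 47.5%.
Duty = £92,924.70 × 47.5% = £44,139.23.
Line 2 (54.98, Ravay, 4,048 kg, £438,155.52):
Code 54.98 is under a tariff-rate quota (threshold 4,221 kg). Quantity 4,048 kg is within the quota, so the in-quota rate 4.5% applies to the full value.
Duty = £438,155.52 × 4.5% = £19,717.00.
Line 3 (05.69, Zorland, 448 pairs, £100,257.92):
Base rate for 05.69 is £1.57/pair.
Origin Zorland qualifies under the Hesar–Zorland agreement and 05.69 is covered: preferential rate Free applies instead.
The additional-duty order on 05.69 targets Quenon, not Zorland; it does not apply.
Duty = £100,257.92 × 0% = £0.00.
Line 4 (95.45, Zorland, 3,315 units, £802,462.05):
Base rate for 95.45 is 19.5%.
Origin Zorland qualifies under the Hesar–Zorland agreement and 95.45 is covered: preferential rate 10.5% applies instead.
Duty = £802,462.05 × 10.5% = £84,258.52.
Total = £44,139.23 + £19,717.00 + £0.00 + £84,258.52 = £148,114.75.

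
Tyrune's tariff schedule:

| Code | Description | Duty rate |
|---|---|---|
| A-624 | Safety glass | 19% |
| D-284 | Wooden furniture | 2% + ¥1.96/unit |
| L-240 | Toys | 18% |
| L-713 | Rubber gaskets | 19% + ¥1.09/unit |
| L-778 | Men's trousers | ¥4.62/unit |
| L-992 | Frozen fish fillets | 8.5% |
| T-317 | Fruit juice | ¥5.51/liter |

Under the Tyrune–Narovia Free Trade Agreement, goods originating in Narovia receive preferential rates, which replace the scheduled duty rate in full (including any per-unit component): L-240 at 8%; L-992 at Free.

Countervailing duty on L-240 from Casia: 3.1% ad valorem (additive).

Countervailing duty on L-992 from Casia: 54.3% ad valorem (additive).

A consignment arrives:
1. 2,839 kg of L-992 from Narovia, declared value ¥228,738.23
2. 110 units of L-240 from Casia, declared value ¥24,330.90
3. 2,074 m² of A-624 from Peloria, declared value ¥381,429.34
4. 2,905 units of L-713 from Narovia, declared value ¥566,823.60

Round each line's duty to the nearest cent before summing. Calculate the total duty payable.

¥188,468.32

Line 1 (L-992, Narovia, 2,839 kg, ¥228,738.23):
Base rate for L-992 is 8.5%.
Origin Narovia qualifies under the Tyrune–Narovia agreement and L-992 is covered: preferential rate Free applies instead.
The additional-duty order on L-992 targets Casia, not Narovia; it does not apply.
Duty = ¥228,738.23 × 0% = ¥0.00.
Line 2 (L-240, Casia, 110 units, ¥24,330.90):
Base rate for L-240 is 18%.
L-240 has an FTA preferential rate, but origin Casia is not Narovia; base rate stands.
Additional duty on L-240 from Casia: +3.1%. Applied ad valorem rate: 18% + 3.1% = 21.1%.
Duty = ¥24,330.90 × 21.1% = ¥5,133.82.
Line 3 (A-624, Peloria, 2,074 m², ¥381,429.34):
Base rate for A-624 is 19%.
Duty = ¥381,429.34 × 19% = ¥72,471.57.
Line 4 (L-713, Narovia, 2,905 units, ¥566,823.60):
Base rate for L-713 is 19% + ¥1.09/unit.
Origin Narovia is the FTA partner but L-713 is not on the preference list; base rate stands.
Duty = ¥566,823.60 × 19% + 2,905 × ¥1.09 = ¥110,862.93.
Total = ¥0.00 + ¥5,133.82 + ¥72,471.57 + ¥110,862.93 = ¥188,468.32.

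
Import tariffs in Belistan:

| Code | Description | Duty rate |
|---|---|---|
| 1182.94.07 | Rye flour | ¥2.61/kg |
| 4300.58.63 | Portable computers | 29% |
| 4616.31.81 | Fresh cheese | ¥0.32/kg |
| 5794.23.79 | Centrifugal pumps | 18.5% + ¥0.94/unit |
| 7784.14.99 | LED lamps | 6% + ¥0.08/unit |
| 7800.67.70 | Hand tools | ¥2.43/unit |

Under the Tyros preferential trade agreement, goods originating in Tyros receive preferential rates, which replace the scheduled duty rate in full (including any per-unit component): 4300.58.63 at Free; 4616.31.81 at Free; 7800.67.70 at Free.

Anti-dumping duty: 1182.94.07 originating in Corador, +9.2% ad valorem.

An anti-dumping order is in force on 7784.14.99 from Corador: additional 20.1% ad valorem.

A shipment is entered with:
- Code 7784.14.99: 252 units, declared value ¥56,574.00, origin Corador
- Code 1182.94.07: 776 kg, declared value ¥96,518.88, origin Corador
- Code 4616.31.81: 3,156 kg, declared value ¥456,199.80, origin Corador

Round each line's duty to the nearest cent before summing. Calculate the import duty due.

¥26,700.99

Line 1 (7784.14.99, Corador, 252 units, ¥56,574.00):
Base rate for 7784.14.99 is 6% + ¥0.08/unit.
Additional duty on 7784.14.99 from Corador: +20.1%. Applied ad valorem rate: 6% + 20.1% = 26.1%.
Duty = ¥56,574.00 × 26.1% + 252 × ¥0.08 = ¥14,785.97.
Line 2 (1182.94.07, Corador, 776 kg, ¥96,518.88):
Base rate for 1182.94.07 is ¥2.61/kg.
Additional duty on 1182.94.07 from Corador: +9.2% ad valorem. Applied ad valorem rate = 9.2%.
Duty = ¥96,518.88 × 9.2% + 776 × ¥2.61 = ¥10,905.10.
Line 3 (4616.31.81, Corador, 3,156 kg, ¥456,199.80):
Base rate for 4616.31.81 is ¥0.32/kg.
4616.31.81 has an FTA preferential rate, but origin Corador is not Tyros; base rate stands.
Duty = 3,156 × ¥0.32 = ¥1,009.92.
Total = ¥14,785.97 + ¥10,905.10 + ¥1,009.92 = ¥26,700.99.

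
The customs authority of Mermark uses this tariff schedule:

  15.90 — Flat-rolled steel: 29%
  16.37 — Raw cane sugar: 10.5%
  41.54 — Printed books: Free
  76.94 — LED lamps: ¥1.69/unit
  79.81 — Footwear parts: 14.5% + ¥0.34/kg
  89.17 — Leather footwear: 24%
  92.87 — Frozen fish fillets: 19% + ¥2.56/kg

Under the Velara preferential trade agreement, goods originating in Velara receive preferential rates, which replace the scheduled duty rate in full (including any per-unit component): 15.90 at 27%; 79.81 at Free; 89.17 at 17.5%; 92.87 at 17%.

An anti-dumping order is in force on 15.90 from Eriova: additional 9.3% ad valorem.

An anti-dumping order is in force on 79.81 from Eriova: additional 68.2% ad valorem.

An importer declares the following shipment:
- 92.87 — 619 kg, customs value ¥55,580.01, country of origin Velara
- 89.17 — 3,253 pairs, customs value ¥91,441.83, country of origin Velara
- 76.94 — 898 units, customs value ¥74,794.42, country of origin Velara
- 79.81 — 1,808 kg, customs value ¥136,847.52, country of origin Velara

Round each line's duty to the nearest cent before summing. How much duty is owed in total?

Line 1 (92.87, Velara, 619 kg, ¥55,580.01):
Base rate for 92.87 is 19% + ¥2.56/kg.
Origin Velara qualifies under the Mermark–Velara agreement and 92.87 is covered: preferential rate 17% applies instead.
Duty = ¥55,580.01 × 17% = ¥9,448.60.
Line 2 (89.17, Velara, 3,253 pairs, ¥91,441.83):
Base rate for 89.17 is 24%.
Origin Velara qualifies under the Mermark–Velara agreement and 89.17 is covered: preferential rate 17.5% applies instead.
Duty = ¥91,441.83 × 17.5% = ¥16,002.32.
Line 3 (76.94, Velara, 898 units, ¥74,794.42):
Base rate for 76.94 is ¥1.69/unit.
Origin Velara is the FTA partner but 76.94 is not on the preference list; base rate stands.
Duty = 898 × ¥1.69 = ¥1,517.62.
Line 4 (79.81, Velara, 1,808 kg, ¥136,847.52):
Base rate for 79.81 is 14.5% + ¥0.34/kg.
Origin Velara qualifies under the Mermark–Velara agreement and 79.81 is covered: preferential rate Free applies instead.
The additional-duty order on 79.81 targets Eriova, not Velara; it does not apply.
Duty = ¥136,847.52 × 0% = ¥0.00.
Total = ¥9,448.60 + ¥16,002.32 + ¥1,517.62 + ¥0.00 = ¥26,968.54.

¥26,968.54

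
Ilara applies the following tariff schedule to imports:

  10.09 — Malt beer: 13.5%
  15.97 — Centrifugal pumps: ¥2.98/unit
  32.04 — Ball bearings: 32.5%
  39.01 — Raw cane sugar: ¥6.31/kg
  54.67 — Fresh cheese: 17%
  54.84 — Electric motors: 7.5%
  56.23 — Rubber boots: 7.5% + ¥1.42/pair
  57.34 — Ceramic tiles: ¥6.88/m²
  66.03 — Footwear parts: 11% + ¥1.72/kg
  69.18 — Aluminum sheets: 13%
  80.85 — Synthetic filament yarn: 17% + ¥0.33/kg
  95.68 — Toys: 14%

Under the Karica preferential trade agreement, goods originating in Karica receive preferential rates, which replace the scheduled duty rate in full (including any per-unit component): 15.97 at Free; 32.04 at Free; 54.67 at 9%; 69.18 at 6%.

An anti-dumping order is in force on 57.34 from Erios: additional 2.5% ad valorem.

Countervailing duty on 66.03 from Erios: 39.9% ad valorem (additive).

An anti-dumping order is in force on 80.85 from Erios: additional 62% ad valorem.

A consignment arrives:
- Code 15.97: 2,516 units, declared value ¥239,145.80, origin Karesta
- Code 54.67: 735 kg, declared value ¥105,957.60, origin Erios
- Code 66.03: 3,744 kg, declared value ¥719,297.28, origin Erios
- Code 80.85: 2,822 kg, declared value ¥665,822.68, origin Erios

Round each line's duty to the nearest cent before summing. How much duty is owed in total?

Line 1 (15.97, Karesta, 2,516 units, ¥239,145.80):
Base rate for 15.97 is ¥2.98/unit.
15.97 has an FTA preferential rate, but origin Karesta is not Karica; base rate stands.
Duty = 2,516 × ¥2.98 = ¥7,497.68.
Line 2 (54.67, Erios, 735 kg, ¥105,957.60):
Base rate for 54.67 is 17%.
54.67 has an FTA preferential rate, but origin Erios is not Karica; base rate stands.
Duty = ¥105,957.60 × 17% = ¥18,012.79.
Line 3 (66.03, Erios, 3,744 kg, ¥719,297.28):
Base rate for 66.03 is 11% + ¥1.72/kg.
Additional duty on 66.03 from Erios: +39.9%. Applied ad valorem rate: 11% + 39.9% = 50.9%.
Duty = ¥719,297.28 × 50.9% + 3,744 × ¥1.72 = ¥372,562.00.
Line 4 (80.85, Erios, 2,822 kg, ¥665,822.68):
Base rate for 80.85 is 17% + ¥0.33/kg.
Additional duty on 80.85 from Erios: +62%. Applied ad valorem rate: 17% + 62% = 79%.
Duty = ¥665,822.68 × 79% + 2,822 × ¥0.33 = ¥526,931.18.
Total = ¥7,497.68 + ¥18,012.79 + ¥372,562.00 + ¥526,931.18 = ¥925,003.65.

¥925,003.65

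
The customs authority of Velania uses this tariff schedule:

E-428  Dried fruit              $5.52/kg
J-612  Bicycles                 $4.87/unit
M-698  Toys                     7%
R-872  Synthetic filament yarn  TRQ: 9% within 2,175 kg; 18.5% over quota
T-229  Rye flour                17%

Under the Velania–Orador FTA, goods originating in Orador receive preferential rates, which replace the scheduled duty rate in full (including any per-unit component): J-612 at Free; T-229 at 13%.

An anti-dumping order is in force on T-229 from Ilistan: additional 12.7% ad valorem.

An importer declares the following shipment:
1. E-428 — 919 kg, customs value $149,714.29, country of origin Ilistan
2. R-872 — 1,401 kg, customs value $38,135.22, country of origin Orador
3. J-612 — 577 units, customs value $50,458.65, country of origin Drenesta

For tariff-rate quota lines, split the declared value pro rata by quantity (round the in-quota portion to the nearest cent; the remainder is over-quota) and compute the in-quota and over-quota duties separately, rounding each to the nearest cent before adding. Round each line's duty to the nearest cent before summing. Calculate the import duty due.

Line 1 (E-428, Ilistan, 919 kg, $149,714.29):
Base rate for E-428 is $5.52/kg.
Duty = 919 × $5.52 = $5,072.88.
Line 2 (R-872, Orador, 1,401 kg, $38,135.22):
Code R-872 is under a tariff-rate quota (threshold 2,175 kg). Quantity 1,401 kg is within the quota, so the in-quota rate 9% applies to the full value.
Duty = $38,135.22 × 9% = $3,432.17.
Line 3 (J-612, Drenesta, 577 units, $50,458.65):
Base rate for J-612 is $4.87/unit.
J-612 has an FTA preferential rate, but origin Drenesta is not Orador; base rate stands.
Duty = 577 × $4.87 = $2,809.99.
Total = $5,072.88 + $3,432.17 + $2,809.99 = $11,315.04.

$11,315.04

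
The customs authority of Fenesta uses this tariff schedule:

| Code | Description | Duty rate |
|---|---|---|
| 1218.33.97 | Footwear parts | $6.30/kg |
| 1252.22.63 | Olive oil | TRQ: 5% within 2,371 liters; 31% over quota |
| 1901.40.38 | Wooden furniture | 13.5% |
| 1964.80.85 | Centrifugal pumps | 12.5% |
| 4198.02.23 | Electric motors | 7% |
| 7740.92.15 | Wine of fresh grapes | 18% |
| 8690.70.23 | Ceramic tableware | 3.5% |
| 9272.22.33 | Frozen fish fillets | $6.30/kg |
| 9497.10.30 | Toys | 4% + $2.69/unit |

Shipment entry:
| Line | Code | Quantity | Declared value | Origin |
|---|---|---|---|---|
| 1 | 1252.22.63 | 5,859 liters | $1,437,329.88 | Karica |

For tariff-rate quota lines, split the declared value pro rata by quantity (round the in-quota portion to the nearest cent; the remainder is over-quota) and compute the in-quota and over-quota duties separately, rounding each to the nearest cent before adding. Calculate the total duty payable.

$294,342.30

Line 1 (1252.22.63, Karica, 5,859 liters, $1,437,329.88):
Code 1252.22.63 is under a tariff-rate quota (threshold 2,371 liters). In-quota: 2,371 liters at 5%; over-quota: 3,488 liters at 31%.
Pro-rata value split: in-quota = $1,437,329.88 × 2,371/5,859 = $581,653.72; over-quota = $1,437,329.88 − $581,653.72 = $855,676.16.
In-quota duty = $581,653.72 × 5% = $29,082.69. Over-quota duty = $855,676.16 × 31% = $265,259.61.
Line duty = $29,082.69 + $265,259.61 = $294,342.30.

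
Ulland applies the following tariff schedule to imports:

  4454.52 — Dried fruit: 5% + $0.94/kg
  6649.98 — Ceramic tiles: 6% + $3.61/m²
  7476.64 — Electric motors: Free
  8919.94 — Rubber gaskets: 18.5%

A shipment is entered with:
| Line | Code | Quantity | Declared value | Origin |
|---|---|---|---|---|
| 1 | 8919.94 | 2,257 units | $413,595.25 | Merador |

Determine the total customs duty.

$76,515.12

Line 1 (8919.94, Merador, 2,257 units, $413,595.25):
Base rate for 8919.94 is 18.5%.
Duty = $413,595.25 × 18.5% = $76,515.12.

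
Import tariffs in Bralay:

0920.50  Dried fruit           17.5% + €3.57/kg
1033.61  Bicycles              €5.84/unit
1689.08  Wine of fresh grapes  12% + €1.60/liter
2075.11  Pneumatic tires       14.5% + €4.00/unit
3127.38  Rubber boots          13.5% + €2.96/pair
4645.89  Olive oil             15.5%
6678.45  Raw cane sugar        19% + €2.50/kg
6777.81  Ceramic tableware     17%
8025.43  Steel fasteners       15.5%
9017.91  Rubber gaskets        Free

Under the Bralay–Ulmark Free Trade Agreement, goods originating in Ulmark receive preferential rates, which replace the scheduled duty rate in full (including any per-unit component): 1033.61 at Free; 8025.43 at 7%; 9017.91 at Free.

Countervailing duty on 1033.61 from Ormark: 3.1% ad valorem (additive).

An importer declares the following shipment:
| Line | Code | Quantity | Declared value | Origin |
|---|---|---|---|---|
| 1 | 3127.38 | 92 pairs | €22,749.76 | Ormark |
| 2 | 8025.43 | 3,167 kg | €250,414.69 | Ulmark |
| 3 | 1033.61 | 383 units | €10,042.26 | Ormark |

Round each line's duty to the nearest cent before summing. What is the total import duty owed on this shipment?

€23,420.60

Line 1 (3127.38, Ormark, 92 pairs, €22,749.76):
Base rate for 3127.38 is 13.5% + €2.96/pair.
Duty = €22,749.76 × 13.5% + 92 × €2.96 = €3,343.54.
Line 2 (8025.43, Ulmark, 3,167 kg, €250,414.69):
Base rate for 8025.43 is 15.5%.
Origin Ulmark qualifies under the Bralay–Ulmark agreement and 8025.43 is covered: preferential rate 7% applies instead.
Duty = €250,414.69 × 7% = €17,529.03.
Line 3 (1033.61, Ormark, 383 units, €10,042.26):
Base rate for 1033.61 is €5.84/unit.
1033.61 has an FTA preferential rate, but origin Ormark is not Ulmark; base rate stands.
Additional duty on 1033.61 from Ormark: +3.1% ad valorem. Applied ad valorem rate = 3.1%.
Duty = €10,042.26 × 3.1% + 383 × €5.84 = €2,548.03.
Total = €3,343.54 + €17,529.03 + €2,548.03 = €23,420.60.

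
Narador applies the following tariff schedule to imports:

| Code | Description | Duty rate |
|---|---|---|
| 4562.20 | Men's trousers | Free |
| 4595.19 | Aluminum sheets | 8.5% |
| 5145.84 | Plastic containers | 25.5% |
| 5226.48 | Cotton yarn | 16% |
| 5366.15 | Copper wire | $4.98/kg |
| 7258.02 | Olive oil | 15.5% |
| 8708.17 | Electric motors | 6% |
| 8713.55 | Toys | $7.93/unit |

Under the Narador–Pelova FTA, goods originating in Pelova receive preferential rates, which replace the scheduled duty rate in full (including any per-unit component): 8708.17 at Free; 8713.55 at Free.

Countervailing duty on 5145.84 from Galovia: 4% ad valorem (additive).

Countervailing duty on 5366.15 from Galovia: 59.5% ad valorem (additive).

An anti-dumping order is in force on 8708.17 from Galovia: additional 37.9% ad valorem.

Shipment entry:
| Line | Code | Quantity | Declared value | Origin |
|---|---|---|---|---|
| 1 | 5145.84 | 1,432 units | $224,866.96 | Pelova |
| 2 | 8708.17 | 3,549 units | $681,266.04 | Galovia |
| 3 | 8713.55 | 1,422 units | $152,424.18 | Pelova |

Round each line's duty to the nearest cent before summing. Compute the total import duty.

Line 1 (5145.84, Pelova, 1,432 units, $224,866.96):
Base rate for 5145.84 is 25.5%.
Origin Pelova is the FTA partner but 5145.84 is not on the preference list; base rate stands.
The additional-duty order on 5145.84 targets Galovia, not Pelova; it does not apply.
Duty = $224,866.96 × 25.5% = $57,341.07.
Line 2 (8708.17, Galovia, 3,549 units, $681,266.04):
Base rate for 8708.17 is 6%.
8708.17 has an FTA preferential rate, but origin Galovia is not Pelova; base rate stands.
Additional duty on 8708.17 from Galovia: +37.9%. Applied ad valorem rate: 6% + 37.9% = 43.9%.
Duty = $681,266.04 × 43.9% = $299,075.79.
Line 3 (8713.55, Pelova, 1,422 units, $152,424.18):
Base rate for 8713.55 is $7.93/unit.
Origin Pelova qualifies under the Narador–Pelova agreement and 8713.55 is covered: preferential rate Free applies instead.
Duty = $152,424.18 × 0% = $0.00.
Total = $57,341.07 + $299,075.79 + $0.00 = $356,416.86.

$356,416.86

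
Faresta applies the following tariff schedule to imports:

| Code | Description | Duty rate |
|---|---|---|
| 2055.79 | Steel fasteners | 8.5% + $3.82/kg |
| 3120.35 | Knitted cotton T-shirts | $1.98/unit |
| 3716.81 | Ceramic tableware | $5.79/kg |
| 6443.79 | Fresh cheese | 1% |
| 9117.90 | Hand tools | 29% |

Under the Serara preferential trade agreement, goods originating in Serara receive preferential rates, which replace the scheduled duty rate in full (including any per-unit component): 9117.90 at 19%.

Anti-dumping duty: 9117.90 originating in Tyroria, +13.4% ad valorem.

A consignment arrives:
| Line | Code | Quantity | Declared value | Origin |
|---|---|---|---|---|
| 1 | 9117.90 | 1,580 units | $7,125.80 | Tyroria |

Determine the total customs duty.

$3,021.34

Line 1 (9117.90, Tyroria, 1,580 units, $7,125.80):
Base rate for 9117.90 is 29%.
9117.90 has an FTA preferential rate, but origin Tyroria is not Serara; base rate stands.
Additional duty on 9117.90 from Tyroria: +13.4%. Applied ad valorem rate: 29% + 13.4% = 42.4%.
Duty = $7,125.80 × 42.4% = $3,021.34.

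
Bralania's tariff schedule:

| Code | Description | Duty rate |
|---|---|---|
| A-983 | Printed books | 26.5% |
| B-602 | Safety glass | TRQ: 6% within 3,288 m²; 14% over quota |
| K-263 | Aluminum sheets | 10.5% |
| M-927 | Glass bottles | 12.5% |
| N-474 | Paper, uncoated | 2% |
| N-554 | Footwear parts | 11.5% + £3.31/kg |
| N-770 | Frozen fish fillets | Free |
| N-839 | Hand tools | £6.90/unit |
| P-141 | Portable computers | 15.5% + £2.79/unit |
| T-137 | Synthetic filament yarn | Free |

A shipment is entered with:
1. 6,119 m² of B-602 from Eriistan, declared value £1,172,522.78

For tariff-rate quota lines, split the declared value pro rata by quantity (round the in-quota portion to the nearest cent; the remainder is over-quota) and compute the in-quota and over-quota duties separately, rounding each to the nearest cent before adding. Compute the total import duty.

£113,749.46

Line 1 (B-602, Eriistan, 6,119 m², £1,172,522.78):
Code B-602 is under a tariff-rate quota (threshold 3,288 m²). In-quota: 3,288 m² at 6%; over-quota: 2,831 m² at 14%.
Pro-rata value split: in-quota = £1,172,522.78 × 3,288/6,119 = £630,046.56; over-quota = £1,172,522.78 − £630,046.56 = £542,476.22.
In-quota duty = £630,046.56 × 6% = £37,802.79. Over-quota duty = £542,476.22 × 14% = £75,946.67.
Line duty = £37,802.79 + £75,946.67 = £113,749.46.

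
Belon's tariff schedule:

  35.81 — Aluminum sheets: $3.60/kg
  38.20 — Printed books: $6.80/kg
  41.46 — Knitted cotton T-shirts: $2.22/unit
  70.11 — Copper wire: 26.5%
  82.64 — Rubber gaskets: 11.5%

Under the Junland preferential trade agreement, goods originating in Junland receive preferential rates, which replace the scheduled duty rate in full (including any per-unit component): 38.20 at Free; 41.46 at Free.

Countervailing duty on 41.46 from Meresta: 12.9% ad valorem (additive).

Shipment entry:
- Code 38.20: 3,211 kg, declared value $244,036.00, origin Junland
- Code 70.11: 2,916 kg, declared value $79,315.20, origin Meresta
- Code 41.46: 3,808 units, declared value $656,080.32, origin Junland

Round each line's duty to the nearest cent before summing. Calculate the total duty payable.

Line 1 (38.20, Junland, 3,211 kg, $244,036.00):
Base rate for 38.20 is $6.80/kg.
Origin Junland qualifies under the Belon–Junland agreement and 38.20 is covered: preferential rate Free applies instead.
Duty = $244,036.00 × 0% = $0.00.
Line 2 (70.11, Meresta, 2,916 kg, $79,315.20):
Base rate for 70.11 is 26.5%.
Duty = $79,315.20 × 26.5% = $21,018.53.
Line 3 (41.46, Junland, 3,808 units, $656,080.32):
Base rate for 41.46 is $2.22/unit.
Origin Junland qualifies under the Belon–Junland agreement and 41.46 is covered: preferential rate Free applies instead.
The additional-duty order on 41.46 targets Meresta, not Junland; it does not apply.
Duty = $656,080.32 × 0% = $0.00.
Total = $0.00 + $21,018.53 + $0.00 = $21,018.53.

$21,018.53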